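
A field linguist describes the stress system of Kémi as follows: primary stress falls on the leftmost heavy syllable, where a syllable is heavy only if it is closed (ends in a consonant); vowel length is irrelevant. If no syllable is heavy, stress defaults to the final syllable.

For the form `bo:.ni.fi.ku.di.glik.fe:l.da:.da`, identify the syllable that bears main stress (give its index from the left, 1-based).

Weights: 1 bo: L, 2 ni L, 3 fi L, 4 ku L, 5 di L, 6 glik H, 7 fe:l H, 8 da: L, 9 da L.
Heavy syllables in the domain: 6, 7. The leftmost is syllable 6 (glik).
Primary stress: syllable 6 → bo:.ni.fi.ku.di.ˈglik.fe:l.da:.da.

6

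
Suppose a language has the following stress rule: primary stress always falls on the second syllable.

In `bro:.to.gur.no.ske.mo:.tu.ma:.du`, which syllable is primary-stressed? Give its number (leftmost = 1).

2

The word has 9 syllables; the second syllable is syllable 2 (to).
Primary stress: syllable 2 → bro:.ˈto.gur.no.ske.mo:.tu.ma:.du.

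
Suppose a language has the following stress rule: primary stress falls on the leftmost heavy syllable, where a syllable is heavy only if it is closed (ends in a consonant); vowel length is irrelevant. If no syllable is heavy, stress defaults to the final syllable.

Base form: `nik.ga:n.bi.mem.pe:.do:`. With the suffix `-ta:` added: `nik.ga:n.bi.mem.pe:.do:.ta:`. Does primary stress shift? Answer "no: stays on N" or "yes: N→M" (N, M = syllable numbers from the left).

Base `nik.ga:n.bi.mem.pe:.do:` (6 syllables):
  Weights: 1 nik H, 2 ga:n H, 3 bi L, 4 mem H, 5 pe: L, 6 do: L.
  Heavy syllables in the domain: 1, 2, 4. The leftmost is syllable 1 (nik).
  → primary stress on syllable 1.
Suffixed `nik.ga:n.bi.mem.pe:.do:.ta:` (7 syllables):
  Weights: 1 nik H, 2 ga:n H, 3 bi L, 4 mem H, 5 pe: L, 6 do: L, 7 ta: L.
  Heavy syllables in the domain: 1, 2, 4. The leftmost is syllable 1 (nik).
  → primary stress on syllable 1.

no: stays on 1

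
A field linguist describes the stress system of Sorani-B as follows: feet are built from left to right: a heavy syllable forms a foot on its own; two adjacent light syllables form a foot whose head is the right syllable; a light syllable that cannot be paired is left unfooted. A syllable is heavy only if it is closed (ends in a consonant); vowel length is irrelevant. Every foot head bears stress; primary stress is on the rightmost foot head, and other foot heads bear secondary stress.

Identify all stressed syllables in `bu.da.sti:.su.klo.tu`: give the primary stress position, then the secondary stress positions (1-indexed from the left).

Weights: 1 bu L, 2 da L, 3 sti: L, 4 su L, 5 klo L, 6 tu L.
Parse left to right (heavy = foot alone; LL = one foot; stranded L unfooted): (bu.ˈda) (sti:.ˈsu) (klo.ˈtu).
Foot heads: 2, 4, 6.
Primary stress on the rightmost head = syllable 6.
Secondary stress on 2, 4: bu.ˌda.sti:.ˌsu.klo.ˈtu.

primary 6, secondary 2, 4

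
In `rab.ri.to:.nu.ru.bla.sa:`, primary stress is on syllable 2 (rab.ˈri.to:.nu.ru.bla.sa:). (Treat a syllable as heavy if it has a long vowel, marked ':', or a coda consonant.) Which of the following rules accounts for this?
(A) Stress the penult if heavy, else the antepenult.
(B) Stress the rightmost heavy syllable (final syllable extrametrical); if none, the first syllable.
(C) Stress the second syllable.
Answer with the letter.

Rule A → syllable 5 (observed: 2).
Rule B → syllable 3 (observed: 2).
Rule C → syllable 2 ✓.

C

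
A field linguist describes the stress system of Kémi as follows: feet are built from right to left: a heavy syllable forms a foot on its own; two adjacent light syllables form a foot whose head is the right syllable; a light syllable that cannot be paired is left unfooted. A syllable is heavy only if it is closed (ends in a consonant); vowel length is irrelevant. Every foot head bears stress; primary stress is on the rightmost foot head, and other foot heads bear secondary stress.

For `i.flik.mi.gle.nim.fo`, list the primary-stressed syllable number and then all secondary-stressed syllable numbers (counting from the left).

Weights: 1 i L, 2 flik H, 3 mi L, 4 gle L, 5 nim H, 6 fo L.
Parse right to left (heavy = foot alone; LL = one foot; stranded L unfooted): i (ˈflik) (mi.ˈgle) (ˈnim) fo.
Foot heads: 2, 4, 5.
Primary stress on the rightmost head = syllable 5.
Secondary stress on 2, 4: i.ˌflik.mi.ˌgle.ˈnim.fo.

primary 5, secondary 2, 4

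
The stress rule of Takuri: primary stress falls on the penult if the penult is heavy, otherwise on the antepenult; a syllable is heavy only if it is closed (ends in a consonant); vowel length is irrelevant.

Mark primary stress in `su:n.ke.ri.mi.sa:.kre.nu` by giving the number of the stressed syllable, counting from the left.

Weights: 5 sa: L, 6 kre L, 7 nu L.
The penult (syllable 6, kre) is light, so stress falls on the antepenult (syllable 5, sa:).
Primary stress: syllable 5 → su:n.ke.ri.mi.ˈsa:.kre.nu.

5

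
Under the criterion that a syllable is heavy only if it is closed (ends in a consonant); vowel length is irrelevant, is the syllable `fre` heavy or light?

`fre`: short vowel, open (no coda). Open (no coda) → light.

light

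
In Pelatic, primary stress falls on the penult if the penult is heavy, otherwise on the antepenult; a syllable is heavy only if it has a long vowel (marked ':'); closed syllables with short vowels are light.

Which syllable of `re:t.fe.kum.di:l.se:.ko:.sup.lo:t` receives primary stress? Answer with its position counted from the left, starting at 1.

6

Weights: 6 ko: H, 7 sup L, 8 lo:t H.
The penult (syllable 7, sup) is light, so stress falls on the antepenult (syllable 6, ko:).
Primary stress: syllable 6 → re:t.fe.kum.di:l.se:.ˈko:.sup.lo:t.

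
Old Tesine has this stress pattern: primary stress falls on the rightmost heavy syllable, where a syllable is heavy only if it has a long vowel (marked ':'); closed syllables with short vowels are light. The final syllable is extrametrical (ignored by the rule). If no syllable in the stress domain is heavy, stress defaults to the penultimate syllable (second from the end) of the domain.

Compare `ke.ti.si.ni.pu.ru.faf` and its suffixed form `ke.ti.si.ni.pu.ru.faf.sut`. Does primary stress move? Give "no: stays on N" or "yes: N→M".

Base `ke.ti.si.ni.pu.ru.faf` (7 syllables):
  The final syllable (7, faf) is extrametrical; the stress domain is syllables 1–6.
  Weights: 1 ke L, 2 ti L, 3 si L, 4 ni L, 5 pu L, 6 ru L.
  No heavy syllable in the domain; default to the penultimate syllable (second from the end) of the domain = syllable 5.
  → primary stress on syllable 5.
Suffixed `ke.ti.si.ni.pu.ru.faf.sut` (8 syllables):
  The final syllable (8, sut) is extrametrical; the stress domain is syllables 1–7.
  Weights: 1 ke L, 2 ti L, 3 si L, 4 ni L, 5 pu L, 6 ru L, 7 faf L.
  No heavy syllable in the domain; default to the penultimate syllable (second from the end) of the domain = syllable 6.
  → primary stress on syllable 6.

yes: 5→6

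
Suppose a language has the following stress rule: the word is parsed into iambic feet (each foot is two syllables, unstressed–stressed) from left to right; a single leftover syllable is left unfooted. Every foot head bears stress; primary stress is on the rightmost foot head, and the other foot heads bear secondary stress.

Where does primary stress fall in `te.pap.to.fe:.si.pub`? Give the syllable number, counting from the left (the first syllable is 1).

6

Parse left to right into iambic (σˈσ) feet: (te.ˈpap) (to.ˈfe:) (si.ˈpub).
Foot heads (stressed positions): 2, 4, 6.
End Rule Rightmost: primary stress on the rightmost head = syllable 6.
Primary stress: syllable 6 → te.pap.to.fe:.si.ˈpub.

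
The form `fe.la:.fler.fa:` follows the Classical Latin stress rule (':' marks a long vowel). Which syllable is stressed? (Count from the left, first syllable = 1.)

3

Classical Latin: stress the penult if heavy (long vowel or closed), else the antepenult.
Weights: 2 la: H, 3 fler H, 4 fa: H.
The penult (syllable 3, fler) is heavy, so it takes stress.
Stress on syllable 3: fe.la:.ˈfler.fa:.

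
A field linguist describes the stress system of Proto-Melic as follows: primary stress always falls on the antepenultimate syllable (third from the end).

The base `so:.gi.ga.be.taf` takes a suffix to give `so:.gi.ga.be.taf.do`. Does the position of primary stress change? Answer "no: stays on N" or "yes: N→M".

yes: 3→4

Base `so:.gi.ga.be.taf` (5 syllables):
  The word has 5 syllables; the antepenultimate syllable (third from the end) is syllable 3 (ga).
  → primary stress on syllable 3.
Suffixed `so:.gi.ga.be.taf.do` (6 syllables):
  The word has 6 syllables; the antepenultimate syllable (third from the end) is syllable 4 (be).
  → primary stress on syllable 4.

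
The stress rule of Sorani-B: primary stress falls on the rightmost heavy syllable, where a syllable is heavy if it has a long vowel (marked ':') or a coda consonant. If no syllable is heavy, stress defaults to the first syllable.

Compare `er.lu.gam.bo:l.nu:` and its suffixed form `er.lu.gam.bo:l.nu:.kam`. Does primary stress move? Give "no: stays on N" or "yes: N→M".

yes: 5→6

Base `er.lu.gam.bo:l.nu:` (5 syllables):
  Weights: 1 er H, 2 lu L, 3 gam H, 4 bo:l H, 5 nu: H.
  Heavy syllables in the domain: 1, 3, 4, 5. The rightmost is syllable 5 (nu:).
  → primary stress on syllable 5.
Suffixed `er.lu.gam.bo:l.nu:.kam` (6 syllables):
  Weights: 1 er H, 2 lu L, 3 gam H, 4 bo:l H, 5 nu: H, 6 kam H.
  Heavy syllables in the domain: 1, 3, 4, 5, 6. The rightmost is syllable 6 (kam).
  → primary stress on syllable 6.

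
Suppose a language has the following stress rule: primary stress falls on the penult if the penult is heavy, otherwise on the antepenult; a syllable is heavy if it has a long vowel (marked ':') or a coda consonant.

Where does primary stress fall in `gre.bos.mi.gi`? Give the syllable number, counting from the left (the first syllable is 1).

2

Weights: 2 bos H, 3 mi L, 4 gi L.
The penult (syllable 3, mi) is light, so stress falls on the antepenult (syllable 2, bos).
Primary stress: syllable 2 → gre.ˈbos.mi.gi.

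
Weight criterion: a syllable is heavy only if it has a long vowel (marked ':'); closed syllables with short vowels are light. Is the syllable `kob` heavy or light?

`kob`: short vowel, closed (coda /b/). Short vowel → light.

light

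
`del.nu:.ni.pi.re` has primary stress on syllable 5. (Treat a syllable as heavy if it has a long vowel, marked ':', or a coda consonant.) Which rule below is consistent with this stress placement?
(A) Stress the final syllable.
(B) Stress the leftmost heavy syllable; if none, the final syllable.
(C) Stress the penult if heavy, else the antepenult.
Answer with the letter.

Rule A → syllable 5 ✓.
Rule B → syllable 1 (observed: 5).
Rule C → syllable 3 (observed: 5).

A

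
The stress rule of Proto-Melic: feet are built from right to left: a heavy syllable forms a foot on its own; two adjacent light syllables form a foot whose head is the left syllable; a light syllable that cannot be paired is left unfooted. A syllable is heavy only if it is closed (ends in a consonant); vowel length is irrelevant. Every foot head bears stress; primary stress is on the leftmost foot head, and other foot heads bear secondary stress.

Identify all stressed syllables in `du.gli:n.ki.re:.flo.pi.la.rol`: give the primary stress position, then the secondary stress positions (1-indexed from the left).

Weights: 1 du L, 2 gli:n H, 3 ki L, 4 re: L, 5 flo L, 6 pi L, 7 la L, 8 rol H.
Parse right to left (heavy = foot alone; LL = one foot; stranded L unfooted): du (ˈgli:n) ki (ˈre:.flo) (ˈpi.la) (ˈrol).
Foot heads: 2, 4, 6, 8.
Primary stress on the leftmost head = syllable 2.
Secondary stress on 4, 6, 8: du.ˈgli:n.ki.ˌre:.flo.ˌpi.la.ˌrol.

primary 2, secondary 4, 6, 8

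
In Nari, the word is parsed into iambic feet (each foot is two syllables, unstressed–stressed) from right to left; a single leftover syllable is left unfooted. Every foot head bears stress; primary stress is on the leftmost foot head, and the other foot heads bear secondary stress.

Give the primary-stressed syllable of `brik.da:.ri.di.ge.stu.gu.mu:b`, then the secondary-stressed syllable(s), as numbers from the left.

primary 2, secondary 4, 6, 8

Parse right to left into iambic (σˈσ) feet: (brik.ˈda:) (ri.ˈdi) (ge.ˈstu) (gu.ˈmu:b).
Foot heads (stressed positions): 2, 4, 6, 8.
End Rule Leftmost: primary stress on the leftmost head = syllable 2.
Secondary stress on 4, 6, 8: brik.ˈda:.ri.ˌdi.ge.ˌstu.gu.ˌmu:b.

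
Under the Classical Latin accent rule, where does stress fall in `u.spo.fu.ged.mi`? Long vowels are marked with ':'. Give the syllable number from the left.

4

Classical Latin: stress the penult if heavy (long vowel or closed), else the antepenult.
Weights: 3 fu L, 4 ged H, 5 mi L.
The penult (syllable 4, ged) is heavy, so it takes stress.
Stress on syllable 4: u.spo.fu.ˈged.mi.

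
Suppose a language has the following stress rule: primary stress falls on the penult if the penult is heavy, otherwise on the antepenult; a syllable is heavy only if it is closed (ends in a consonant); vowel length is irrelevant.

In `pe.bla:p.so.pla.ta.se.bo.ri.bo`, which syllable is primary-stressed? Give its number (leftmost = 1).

Weights: 7 bo L, 8 ri L, 9 bo L.
The penult (syllable 8, ri) is light, so stress falls on the antepenult (syllable 7, bo).
Primary stress: syllable 7 → pe.bla:p.so.pla.ta.se.ˈbo.ri.bo.

7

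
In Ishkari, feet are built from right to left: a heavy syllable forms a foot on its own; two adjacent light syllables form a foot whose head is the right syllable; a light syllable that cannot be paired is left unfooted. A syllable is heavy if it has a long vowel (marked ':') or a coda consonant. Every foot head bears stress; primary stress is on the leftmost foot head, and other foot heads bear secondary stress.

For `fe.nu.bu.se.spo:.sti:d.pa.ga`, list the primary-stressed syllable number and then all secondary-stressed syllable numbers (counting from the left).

Weights: 1 fe L, 2 nu L, 3 bu L, 4 se L, 5 spo: H, 6 sti:d H, 7 pa L, 8 ga L.
Parse right to left (heavy = foot alone; LL = one foot; stranded L unfooted): (fe.ˈnu) (bu.ˈse) (ˈspo:) (ˈsti:d) (pa.ˈga).
Foot heads: 2, 4, 5, 6, 8.
Primary stress on the leftmost head = syllable 2.
Secondary stress on 4, 5, 6, 8: fe.ˈnu.bu.ˌse.ˌspo:.ˌsti:d.pa.ˌga.

primary 2, secondary 4, 5, 6, 8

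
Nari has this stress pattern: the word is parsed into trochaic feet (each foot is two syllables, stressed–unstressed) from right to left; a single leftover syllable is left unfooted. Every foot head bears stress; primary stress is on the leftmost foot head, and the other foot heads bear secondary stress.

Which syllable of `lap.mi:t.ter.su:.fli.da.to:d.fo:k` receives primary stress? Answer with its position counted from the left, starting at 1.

1

Parse right to left into trochaic (ˈσσ) feet: (ˈlap.mi:t) (ˈter.su:) (ˈfli.da) (ˈto:d.fo:k).
Foot heads (stressed positions): 1, 3, 5, 7.
End Rule Leftmost: primary stress on the leftmost head = syllable 1.
Primary stress: syllable 1 → ˈlap.mi:t.ter.su:.fli.da.to:d.fo:k.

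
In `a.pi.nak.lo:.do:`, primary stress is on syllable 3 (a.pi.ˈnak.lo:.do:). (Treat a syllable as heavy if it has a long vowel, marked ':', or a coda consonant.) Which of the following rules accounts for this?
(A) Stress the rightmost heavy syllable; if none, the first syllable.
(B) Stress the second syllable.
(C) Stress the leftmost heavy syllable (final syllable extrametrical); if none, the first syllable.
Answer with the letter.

C

Rule A → syllable 5 (observed: 3).
Rule B → syllable 2 (observed: 3).
Rule C → syllable 3 ✓.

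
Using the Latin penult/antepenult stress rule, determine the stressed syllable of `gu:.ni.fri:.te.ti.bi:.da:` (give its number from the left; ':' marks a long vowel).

6

Classical Latin: stress the penult if heavy (long vowel or closed), else the antepenult.
Weights: 5 ti L, 6 bi: H, 7 da: H.
The penult (syllable 6, bi:) is heavy, so it takes stress.
Stress on syllable 6: gu:.ni.fri:.te.ti.ˈbi:.da:.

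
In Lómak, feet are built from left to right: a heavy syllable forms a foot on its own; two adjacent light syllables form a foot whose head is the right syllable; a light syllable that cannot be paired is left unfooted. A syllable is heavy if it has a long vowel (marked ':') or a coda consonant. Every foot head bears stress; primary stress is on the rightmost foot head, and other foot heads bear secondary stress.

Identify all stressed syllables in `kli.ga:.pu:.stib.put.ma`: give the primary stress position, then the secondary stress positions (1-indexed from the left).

primary 5, secondary 2, 3, 4

Weights: 1 kli L, 2 ga: H, 3 pu: H, 4 stib H, 5 put H, 6 ma L.
Parse left to right (heavy = foot alone; LL = one foot; stranded L unfooted): kli (ˈga:) (ˈpu:) (ˈstib) (ˈput) ma.
Foot heads: 2, 3, 4, 5.
Primary stress on the rightmost head = syllable 5.
Secondary stress on 2, 3, 4: kli.ˌga:.ˌpu:.ˌstib.ˈput.ma.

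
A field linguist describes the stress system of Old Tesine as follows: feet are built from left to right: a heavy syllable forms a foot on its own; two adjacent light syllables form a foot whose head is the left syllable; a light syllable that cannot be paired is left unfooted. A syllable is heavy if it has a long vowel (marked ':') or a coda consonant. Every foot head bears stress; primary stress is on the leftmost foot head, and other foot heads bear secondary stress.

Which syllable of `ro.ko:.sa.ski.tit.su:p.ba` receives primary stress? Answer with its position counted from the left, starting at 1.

Weights: 1 ro L, 2 ko: H, 3 sa L, 4 ski L, 5 tit H, 6 su:p H, 7 ba L.
Parse left to right (heavy = foot alone; LL = one foot; stranded L unfooted): ro (ˈko:) (ˈsa.ski) (ˈtit) (ˈsu:p) ba.
Foot heads: 2, 3, 5, 6.
Primary stress on the leftmost head = syllable 2.
Primary stress: syllable 2 → ro.ˈko:.sa.ski.tit.su:p.ba.

2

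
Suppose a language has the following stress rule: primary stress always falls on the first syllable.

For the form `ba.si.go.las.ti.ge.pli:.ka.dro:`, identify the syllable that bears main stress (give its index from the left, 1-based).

The word has 9 syllables; the first syllable is syllable 1 (ba).
Primary stress: syllable 1 → ˈba.si.go.las.ti.ge.pli:.ka.dro:.

1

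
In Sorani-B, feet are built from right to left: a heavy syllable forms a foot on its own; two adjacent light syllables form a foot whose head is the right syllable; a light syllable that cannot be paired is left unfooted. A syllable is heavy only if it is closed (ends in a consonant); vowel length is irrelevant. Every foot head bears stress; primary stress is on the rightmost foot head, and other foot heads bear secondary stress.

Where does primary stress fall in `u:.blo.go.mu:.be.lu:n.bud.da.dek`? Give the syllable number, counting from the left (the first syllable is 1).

Weights: 1 u: L, 2 blo L, 3 go L, 4 mu: L, 5 be L, 6 lu:n H, 7 bud H, 8 da L, 9 dek H.
Parse right to left (heavy = foot alone; LL = one foot; stranded L unfooted): u: (blo.ˈgo) (mu:.ˈbe) (ˈlu:n) (ˈbud) da (ˈdek).
Foot heads: 3, 5, 6, 7, 9.
Primary stress on the rightmost head = syllable 9.
Primary stress: syllable 9 → u:.blo.go.mu:.be.lu:n.bud.da.ˈdek.

9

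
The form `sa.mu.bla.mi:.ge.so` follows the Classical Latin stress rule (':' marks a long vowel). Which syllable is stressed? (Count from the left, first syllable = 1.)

Classical Latin: stress the penult if heavy (long vowel or closed), else the antepenult.
Weights: 4 mi: H, 5 ge L, 6 so L.
The penult (syllable 5, ge) is light, so stress falls on the antepenult (syllable 4, mi:).
Stress on syllable 4: sa.mu.bla.ˈmi:.ge.so.

4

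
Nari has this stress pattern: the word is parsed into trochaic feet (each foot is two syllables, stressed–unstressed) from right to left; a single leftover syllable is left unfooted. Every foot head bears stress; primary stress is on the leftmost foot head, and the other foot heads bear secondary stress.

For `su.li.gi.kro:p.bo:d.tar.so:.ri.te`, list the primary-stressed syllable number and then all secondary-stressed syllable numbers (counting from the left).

Parse right to left into trochaic (ˈσσ) feet: su (ˈli.gi) (ˈkro:p.bo:d) (ˈtar.so:) (ˈri.te). Syllable 1 is left unfooted.
Foot heads (stressed positions): 2, 4, 6, 8.
End Rule Leftmost: primary stress on the leftmost head = syllable 2.
Secondary stress on 4, 6, 8: su.ˈli.gi.ˌkro:p.bo:d.ˌtar.so:.ˌri.te.

primary 2, secondary 4, 6, 8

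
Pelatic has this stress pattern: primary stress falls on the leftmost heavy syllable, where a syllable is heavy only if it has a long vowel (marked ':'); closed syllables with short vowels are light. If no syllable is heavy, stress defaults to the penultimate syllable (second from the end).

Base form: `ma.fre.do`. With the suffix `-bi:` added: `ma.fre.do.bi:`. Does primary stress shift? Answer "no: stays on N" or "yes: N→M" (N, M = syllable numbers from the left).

Base `ma.fre.do` (3 syllables):
  Weights: 1 ma L, 2 fre L, 3 do L.
  No heavy syllable in the domain; default to the penultimate syllable (second from the end) = syllable 2.
  → primary stress on syllable 2.
Suffixed `ma.fre.do.bi:` (4 syllables):
  Weights: 1 ma L, 2 fre L, 3 do L, 4 bi: H.
  Heavy syllables in the domain: 4. The leftmost is syllable 4 (bi:).
  → primary stress on syllable 4.

yes: 2→4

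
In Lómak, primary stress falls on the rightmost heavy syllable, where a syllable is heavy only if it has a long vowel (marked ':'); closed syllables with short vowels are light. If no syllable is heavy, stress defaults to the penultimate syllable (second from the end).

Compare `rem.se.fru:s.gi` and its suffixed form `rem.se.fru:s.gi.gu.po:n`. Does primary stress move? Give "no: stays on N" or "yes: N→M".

Base `rem.se.fru:s.gi` (4 syllables):
  Weights: 1 rem L, 2 se L, 3 fru:s H, 4 gi L.
  Heavy syllables in the domain: 3. The rightmost is syllable 3 (fru:s).
  → primary stress on syllable 3.
Suffixed `rem.se.fru:s.gi.gu.po:n` (6 syllables):
  Weights: 1 rem L, 2 se L, 3 fru:s H, 4 gi L, 5 gu L, 6 po:n H.
  Heavy syllables in the domain: 3, 6. The rightmost is syllable 6 (po:n).
  → primary stress on syllable 6.

yes: 3→6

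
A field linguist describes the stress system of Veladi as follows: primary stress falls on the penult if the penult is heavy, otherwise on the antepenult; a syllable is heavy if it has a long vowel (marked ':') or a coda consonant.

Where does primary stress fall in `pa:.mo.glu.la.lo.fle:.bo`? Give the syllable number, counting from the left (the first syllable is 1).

Weights: 5 lo L, 6 fle: H, 7 bo L.
The penult (syllable 6, fle:) is heavy, so it takes stress.
Primary stress: syllable 6 → pa:.mo.glu.la.lo.ˈfle:.bo.

6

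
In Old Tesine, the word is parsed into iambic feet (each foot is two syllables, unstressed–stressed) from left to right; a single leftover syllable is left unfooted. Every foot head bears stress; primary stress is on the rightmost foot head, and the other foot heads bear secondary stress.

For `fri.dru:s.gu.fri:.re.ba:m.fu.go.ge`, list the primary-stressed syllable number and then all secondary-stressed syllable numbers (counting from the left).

primary 8, secondary 2, 4, 6

Parse left to right into iambic (σˈσ) feet: (fri.ˈdru:s) (gu.ˈfri:) (re.ˈba:m) (fu.ˈgo) ge. Syllable 9 is left unfooted.
Foot heads (stressed positions): 2, 4, 6, 8.
End Rule Rightmost: primary stress on the rightmost head = syllable 8.
Secondary stress on 2, 4, 6: fri.ˌdru:s.gu.ˌfri:.re.ˌba:m.fu.ˈgo.ge.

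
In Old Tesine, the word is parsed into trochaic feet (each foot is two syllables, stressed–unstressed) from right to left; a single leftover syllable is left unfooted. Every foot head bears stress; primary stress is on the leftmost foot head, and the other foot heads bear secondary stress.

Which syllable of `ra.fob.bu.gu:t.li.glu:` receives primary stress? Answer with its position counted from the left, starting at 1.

Parse right to left into trochaic (ˈσσ) feet: (ˈra.fob) (ˈbu.gu:t) (ˈli.glu:).
Foot heads (stressed positions): 1, 3, 5.
End Rule Leftmost: primary stress on the leftmost head = syllable 1.
Primary stress: syllable 1 → ˈra.fob.bu.gu:t.li.glu:.

1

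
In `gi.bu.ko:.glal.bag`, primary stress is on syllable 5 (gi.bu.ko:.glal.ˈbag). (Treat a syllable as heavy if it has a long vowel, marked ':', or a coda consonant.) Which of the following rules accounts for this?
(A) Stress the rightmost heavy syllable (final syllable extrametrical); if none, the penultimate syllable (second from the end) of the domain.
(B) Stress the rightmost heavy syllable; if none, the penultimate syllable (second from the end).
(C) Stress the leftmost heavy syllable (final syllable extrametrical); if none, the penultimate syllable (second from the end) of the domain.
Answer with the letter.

B

Rule A → syllable 4 (observed: 5).
Rule B → syllable 5 ✓.
Rule C → syllable 3 (observed: 5).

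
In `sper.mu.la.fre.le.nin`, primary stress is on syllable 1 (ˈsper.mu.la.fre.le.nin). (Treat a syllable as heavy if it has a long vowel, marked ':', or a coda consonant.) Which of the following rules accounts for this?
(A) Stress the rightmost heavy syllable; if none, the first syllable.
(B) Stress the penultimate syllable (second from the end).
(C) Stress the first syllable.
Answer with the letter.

Rule A → syllable 6 (observed: 1).
Rule B → syllable 5 (observed: 1).
Rule C → syllable 1 ✓.

C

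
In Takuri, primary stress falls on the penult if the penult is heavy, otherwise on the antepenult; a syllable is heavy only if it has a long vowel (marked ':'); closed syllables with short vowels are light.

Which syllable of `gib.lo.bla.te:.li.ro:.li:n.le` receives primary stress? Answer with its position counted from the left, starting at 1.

7

Weights: 6 ro: H, 7 li:n H, 8 le L.
The penult (syllable 7, li:n) is heavy, so it takes stress.
Primary stress: syllable 7 → gib.lo.bla.te:.li.ro:.ˈli:n.le.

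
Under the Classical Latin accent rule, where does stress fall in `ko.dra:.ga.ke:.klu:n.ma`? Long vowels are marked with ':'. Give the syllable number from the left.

Classical Latin: stress the penult if heavy (long vowel or closed), else the antepenult.
Weights: 4 ke: H, 5 klu:n H, 6 ma L.
The penult (syllable 5, klu:n) is heavy, so it takes stress.
Stress on syllable 5: ko.dra:.ga.ke:.ˈklu:n.ma.

5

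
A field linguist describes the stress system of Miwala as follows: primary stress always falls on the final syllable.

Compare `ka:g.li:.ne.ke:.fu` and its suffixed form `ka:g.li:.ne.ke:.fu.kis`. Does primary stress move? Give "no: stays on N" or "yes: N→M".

Base `ka:g.li:.ne.ke:.fu` (5 syllables):
  The word has 5 syllables; the final syllable is syllable 5 (fu).
  → primary stress on syllable 5.
Suffixed `ka:g.li:.ne.ke:.fu.kis` (6 syllables):
  The word has 6 syllables; the final syllable is syllable 6 (kis).
  → primary stress on syllable 6.

yes: 5→6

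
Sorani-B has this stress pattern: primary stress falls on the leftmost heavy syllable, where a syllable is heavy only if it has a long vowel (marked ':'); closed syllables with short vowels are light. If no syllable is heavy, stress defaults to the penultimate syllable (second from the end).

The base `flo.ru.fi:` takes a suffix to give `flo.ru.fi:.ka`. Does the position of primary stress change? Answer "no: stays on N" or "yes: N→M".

Base `flo.ru.fi:` (3 syllables):
  Weights: 1 flo L, 2 ru L, 3 fi: H.
  Heavy syllables in the domain: 3. The leftmost is syllable 3 (fi:).
  → primary stress on syllable 3.
Suffixed `flo.ru.fi:.ka` (4 syllables):
  Weights: 1 flo L, 2 ru L, 3 fi: H, 4 ka L.
  Heavy syllables in the domain: 3. The leftmost is syllable 3 (fi:).
  → primary stress on syllable 3.

no: stays on 3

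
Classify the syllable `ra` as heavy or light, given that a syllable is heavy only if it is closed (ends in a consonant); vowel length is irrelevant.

light

`ra`: short vowel, open (no coda). Open (no coda) → light.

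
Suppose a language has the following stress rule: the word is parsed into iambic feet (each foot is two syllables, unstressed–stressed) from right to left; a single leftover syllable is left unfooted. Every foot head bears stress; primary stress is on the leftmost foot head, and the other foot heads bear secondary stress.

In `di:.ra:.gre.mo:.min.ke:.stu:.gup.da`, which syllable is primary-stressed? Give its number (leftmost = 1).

3

Parse right to left into iambic (σˈσ) feet: di: (ra:.ˈgre) (mo:.ˈmin) (ke:.ˈstu:) (gup.ˈda). Syllable 1 is left unfooted.
Foot heads (stressed positions): 3, 5, 7, 9.
End Rule Leftmost: primary stress on the leftmost head = syllable 3.
Primary stress: syllable 3 → di:.ra:.ˈgre.mo:.min.ke:.stu:.gup.da.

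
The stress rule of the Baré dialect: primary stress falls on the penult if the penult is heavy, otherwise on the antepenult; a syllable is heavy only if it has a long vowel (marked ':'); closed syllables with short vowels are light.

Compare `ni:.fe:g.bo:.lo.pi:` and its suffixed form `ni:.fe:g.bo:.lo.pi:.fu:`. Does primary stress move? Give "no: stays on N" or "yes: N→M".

Base `ni:.fe:g.bo:.lo.pi:` (5 syllables):
  Weights: 3 bo: H, 4 lo L, 5 pi: H.
  The penult (syllable 4, lo) is light, so stress falls on the antepenult (syllable 3, bo:).
  → primary stress on syllable 3.
Suffixed `ni:.fe:g.bo:.lo.pi:.fu:` (6 syllables):
  Weights: 4 lo L, 5 pi: H, 6 fu: H.
  The penult (syllable 5, pi:) is heavy, so it takes stress.
  → primary stress on syllable 5.

yes: 3→5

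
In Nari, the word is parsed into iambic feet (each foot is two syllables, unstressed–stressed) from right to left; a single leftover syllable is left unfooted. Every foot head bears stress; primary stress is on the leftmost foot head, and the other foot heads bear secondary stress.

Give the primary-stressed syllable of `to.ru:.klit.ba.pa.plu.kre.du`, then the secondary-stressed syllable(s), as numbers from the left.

Parse right to left into iambic (σˈσ) feet: (to.ˈru:) (klit.ˈba) (pa.ˈplu) (kre.ˈdu).
Foot heads (stressed positions): 2, 4, 6, 8.
End Rule Leftmost: primary stress on the leftmost head = syllable 2.
Secondary stress on 4, 6, 8: to.ˈru:.klit.ˌba.pa.ˌplu.kre.ˌdu.

primary 2, secondary 4, 6, 8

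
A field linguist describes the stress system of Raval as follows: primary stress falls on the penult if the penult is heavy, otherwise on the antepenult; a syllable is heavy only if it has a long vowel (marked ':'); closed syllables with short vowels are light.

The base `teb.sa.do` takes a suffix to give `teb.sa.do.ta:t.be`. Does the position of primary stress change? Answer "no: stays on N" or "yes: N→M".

yes: 1→4

Base `teb.sa.do` (3 syllables):
  Weights: 1 teb L, 2 sa L, 3 do L.
  The penult (syllable 2, sa) is light, so stress falls on the antepenult (syllable 1, teb).
  → primary stress on syllable 1.
Suffixed `teb.sa.do.ta:t.be` (5 syllables):
  Weights: 3 do L, 4 ta:t H, 5 be L.
  The penult (syllable 4, ta:t) is heavy, so it takes stress.
  → primary stress on syllable 4.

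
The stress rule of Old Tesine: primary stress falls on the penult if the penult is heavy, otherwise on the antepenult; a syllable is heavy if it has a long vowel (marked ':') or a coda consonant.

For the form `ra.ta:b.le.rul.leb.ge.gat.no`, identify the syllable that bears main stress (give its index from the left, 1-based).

Weights: 6 ge L, 7 gat H, 8 no L.
The penult (syllable 7, gat) is heavy, so it takes stress.
Primary stress: syllable 7 → ra.ta:b.le.rul.leb.ge.ˈgat.no.

7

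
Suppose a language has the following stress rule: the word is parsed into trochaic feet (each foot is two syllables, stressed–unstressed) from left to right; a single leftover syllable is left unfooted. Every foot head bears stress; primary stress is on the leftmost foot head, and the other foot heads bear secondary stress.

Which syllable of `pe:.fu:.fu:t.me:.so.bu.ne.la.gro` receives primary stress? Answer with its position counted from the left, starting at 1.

Parse left to right into trochaic (ˈσσ) feet: (ˈpe:.fu:) (ˈfu:t.me:) (ˈso.bu) (ˈne.la) gro. Syllable 9 is left unfooted.
Foot heads (stressed positions): 1, 3, 5, 7.
End Rule Leftmost: primary stress on the leftmost head = syllable 1.
Primary stress: syllable 1 → ˈpe:.fu:.fu:t.me:.so.bu.ne.la.gro.

1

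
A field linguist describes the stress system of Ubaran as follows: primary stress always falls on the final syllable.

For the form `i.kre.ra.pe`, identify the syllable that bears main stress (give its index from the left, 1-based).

4

The word has 4 syllables; the final syllable is syllable 4 (pe).
Primary stress: syllable 4 → i.kre.ra.ˈpe.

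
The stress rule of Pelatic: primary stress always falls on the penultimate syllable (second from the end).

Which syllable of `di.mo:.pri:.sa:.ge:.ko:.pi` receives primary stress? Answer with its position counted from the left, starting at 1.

6

The word has 7 syllables; the penultimate syllable (second from the end) is syllable 6 (ko:).
Primary stress: syllable 6 → di.mo:.pri:.sa:.ge:.ˈko:.pi.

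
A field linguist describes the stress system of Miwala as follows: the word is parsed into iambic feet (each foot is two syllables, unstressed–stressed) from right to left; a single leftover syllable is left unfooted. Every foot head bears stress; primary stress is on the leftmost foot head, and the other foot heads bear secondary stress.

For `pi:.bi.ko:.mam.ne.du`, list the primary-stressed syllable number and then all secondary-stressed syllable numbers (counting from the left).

primary 2, secondary 4, 6

Parse right to left into iambic (σˈσ) feet: (pi:.ˈbi) (ko:.ˈmam) (ne.ˈdu).
Foot heads (stressed positions): 2, 4, 6.
End Rule Leftmost: primary stress on the leftmost head = syllable 2.
Secondary stress on 4, 6: pi:.ˈbi.ko:.ˌmam.ne.ˌdu.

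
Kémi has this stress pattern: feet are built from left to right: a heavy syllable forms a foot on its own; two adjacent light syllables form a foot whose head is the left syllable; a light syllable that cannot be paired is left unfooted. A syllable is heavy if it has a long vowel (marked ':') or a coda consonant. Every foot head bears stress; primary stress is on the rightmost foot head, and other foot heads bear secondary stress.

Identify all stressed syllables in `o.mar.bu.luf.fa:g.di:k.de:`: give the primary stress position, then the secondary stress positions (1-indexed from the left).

Weights: 1 o L, 2 mar H, 3 bu L, 4 luf H, 5 fa:g H, 6 di:k H, 7 de: H.
Parse left to right (heavy = foot alone; LL = one foot; stranded L unfooted): o (ˈmar) bu (ˈluf) (ˈfa:g) (ˈdi:k) (ˈde:).
Foot heads: 2, 4, 5, 6, 7.
Primary stress on the rightmost head = syllable 7.
Secondary stress on 2, 4, 5, 6: o.ˌmar.bu.ˌluf.ˌfa:g.ˌdi:k.ˈde:.

primary 7, secondary 2, 4, 5, 6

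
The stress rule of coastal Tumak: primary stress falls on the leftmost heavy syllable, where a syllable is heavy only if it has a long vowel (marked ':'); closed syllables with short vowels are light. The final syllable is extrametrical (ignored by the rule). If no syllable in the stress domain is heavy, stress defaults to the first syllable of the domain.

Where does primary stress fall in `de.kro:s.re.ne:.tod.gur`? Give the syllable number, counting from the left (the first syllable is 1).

2

The final syllable (6, gur) is extrametrical; the stress domain is syllables 1–5.
Weights: 1 de L, 2 kro:s H, 3 re L, 4 ne: H, 5 tod L.
Heavy syllables in the domain: 2, 4. The leftmost is syllable 2 (kro:s).
Primary stress: syllable 2 → de.ˈkro:s.re.ne:.tod.gur.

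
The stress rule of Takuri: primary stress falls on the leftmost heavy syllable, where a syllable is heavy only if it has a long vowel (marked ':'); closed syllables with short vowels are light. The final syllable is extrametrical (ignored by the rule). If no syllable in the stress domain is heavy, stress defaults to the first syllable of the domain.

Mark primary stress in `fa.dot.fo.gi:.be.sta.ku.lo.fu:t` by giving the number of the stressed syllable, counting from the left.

4

The final syllable (9, fu:t) is extrametrical; the stress domain is syllables 1–8.
Weights: 1 fa L, 2 dot L, 3 fo L, 4 gi: H, 5 be L, 6 sta L, 7 ku L, 8 lo L.
Heavy syllables in the domain: 4. The leftmost is syllable 4 (gi:).
Primary stress: syllable 4 → fa.dot.fo.ˈgi:.be.sta.ku.lo.fu:t.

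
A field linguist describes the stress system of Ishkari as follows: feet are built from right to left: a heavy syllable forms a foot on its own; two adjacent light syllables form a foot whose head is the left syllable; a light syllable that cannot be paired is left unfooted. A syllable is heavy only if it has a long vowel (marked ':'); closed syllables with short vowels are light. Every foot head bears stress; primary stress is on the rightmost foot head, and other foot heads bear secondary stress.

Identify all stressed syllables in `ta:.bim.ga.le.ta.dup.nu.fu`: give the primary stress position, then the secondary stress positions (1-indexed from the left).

Weights: 1 ta: H, 2 bim L, 3 ga L, 4 le L, 5 ta L, 6 dup L, 7 nu L, 8 fu L.
Parse right to left (heavy = foot alone; LL = one foot; stranded L unfooted): (ˈta:) bim (ˈga.le) (ˈta.dup) (ˈnu.fu).
Foot heads: 1, 3, 5, 7.
Primary stress on the rightmost head = syllable 7.
Secondary stress on 1, 3, 5: ˌta:.bim.ˌga.le.ˌta.dup.ˈnu.fu.

primary 7, secondary 1, 3, 5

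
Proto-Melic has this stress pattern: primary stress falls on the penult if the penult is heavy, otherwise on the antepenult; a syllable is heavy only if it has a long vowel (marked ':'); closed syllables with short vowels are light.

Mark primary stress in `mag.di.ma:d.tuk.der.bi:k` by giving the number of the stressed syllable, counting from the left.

Weights: 4 tuk L, 5 der L, 6 bi:k H.
The penult (syllable 5, der) is light, so stress falls on the antepenult (syllable 4, tuk).
Primary stress: syllable 4 → mag.di.ma:d.ˈtuk.der.bi:k.

4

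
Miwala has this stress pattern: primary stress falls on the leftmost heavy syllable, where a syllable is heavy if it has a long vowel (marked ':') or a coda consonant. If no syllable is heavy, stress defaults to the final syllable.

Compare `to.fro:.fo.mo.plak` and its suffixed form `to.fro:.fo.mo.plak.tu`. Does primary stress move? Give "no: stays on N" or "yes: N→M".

no: stays on 2

Base `to.fro:.fo.mo.plak` (5 syllables):
  Weights: 1 to L, 2 fro: H, 3 fo L, 4 mo L, 5 plak H.
  Heavy syllables in the domain: 2, 5. The leftmost is syllable 2 (fro:).
  → primary stress on syllable 2.
Suffixed `to.fro:.fo.mo.plak.tu` (6 syllables):
  Weights: 1 to L, 2 fro: H, 3 fo L, 4 mo L, 5 plak H, 6 tu L.
  Heavy syllables in the domain: 2, 5. The leftmost is syllable 2 (fro:).
  → primary stress on syllable 2.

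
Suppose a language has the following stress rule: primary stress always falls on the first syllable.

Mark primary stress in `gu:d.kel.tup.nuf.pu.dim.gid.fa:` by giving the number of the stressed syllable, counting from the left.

The word has 8 syllables; the first syllable is syllable 1 (gu:d).
Primary stress: syllable 1 → ˈgu:d.kel.tup.nuf.pu.dim.gid.fa:.

1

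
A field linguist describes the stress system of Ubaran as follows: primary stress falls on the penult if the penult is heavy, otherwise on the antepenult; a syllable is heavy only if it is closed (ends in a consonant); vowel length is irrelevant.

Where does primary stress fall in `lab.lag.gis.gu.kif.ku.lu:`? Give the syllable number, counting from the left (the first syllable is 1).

Weights: 5 kif H, 6 ku L, 7 lu: L.
The penult (syllable 6, ku) is light, so stress falls on the antepenult (syllable 5, kif).
Primary stress: syllable 5 → lab.lag.gis.gu.ˈkif.ku.lu:.

5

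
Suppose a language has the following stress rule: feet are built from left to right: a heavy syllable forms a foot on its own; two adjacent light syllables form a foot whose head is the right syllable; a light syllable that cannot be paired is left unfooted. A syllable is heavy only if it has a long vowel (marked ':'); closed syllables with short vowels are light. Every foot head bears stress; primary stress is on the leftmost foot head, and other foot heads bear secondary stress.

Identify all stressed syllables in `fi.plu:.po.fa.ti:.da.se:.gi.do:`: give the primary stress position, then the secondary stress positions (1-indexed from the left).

primary 2, secondary 4, 5, 7, 9

Weights: 1 fi L, 2 plu: H, 3 po L, 4 fa L, 5 ti: H, 6 da L, 7 se: H, 8 gi L, 9 do: H.
Parse left to right (heavy = foot alone; LL = one foot; stranded L unfooted): fi (ˈplu:) (po.ˈfa) (ˈti:) da (ˈse:) gi (ˈdo:).
Foot heads: 2, 4, 5, 7, 9.
Primary stress on the leftmost head = syllable 2.
Secondary stress on 4, 5, 7, 9: fi.ˈplu:.po.ˌfa.ˌti:.da.ˌse:.gi.ˌdo:.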